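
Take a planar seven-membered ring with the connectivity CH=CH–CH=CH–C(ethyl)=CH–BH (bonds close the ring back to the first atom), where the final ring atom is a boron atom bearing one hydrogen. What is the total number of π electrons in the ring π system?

6

All ring atoms are sp² and supply a p orbital to the ring (the double-bond atoms are sp², each contributing one p electron; the boron has an empty p orbital); the conjugation is uninterrupted.
π-electron count: 3 × 2 = 6 from the double-bond units + 0 from the BH atom = 6.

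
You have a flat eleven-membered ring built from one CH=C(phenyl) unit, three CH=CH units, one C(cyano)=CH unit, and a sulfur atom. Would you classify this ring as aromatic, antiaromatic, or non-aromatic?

Every ring atom contributes a p orbital perpendicular to the ring (each doubly-bonded ring atom is sp² with one p-orbital electron; the sulfur donates one lone pair from its p orbital), so the π system is cyclic and fully conjugated.
Counting π electrons: 5 × 2 = 10 from the double-bond units + 2 from the S atom = 12.
A 4n π count (12, n = 3) in a planar conjugated ring means antiaromatic.

Antiaromatic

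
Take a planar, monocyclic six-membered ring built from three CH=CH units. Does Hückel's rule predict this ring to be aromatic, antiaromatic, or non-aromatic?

The p orbitals form a continuous loop: each doubly-bonded ring atom is sp² with one p-orbital electron. The ring is fully conjugated.
Adding the contributions, 3 × 2 = 6 from the 3 double-bond units.
That gives a 4n+2 count (6, n = 1).
(The species described is benzene.)

Aromatic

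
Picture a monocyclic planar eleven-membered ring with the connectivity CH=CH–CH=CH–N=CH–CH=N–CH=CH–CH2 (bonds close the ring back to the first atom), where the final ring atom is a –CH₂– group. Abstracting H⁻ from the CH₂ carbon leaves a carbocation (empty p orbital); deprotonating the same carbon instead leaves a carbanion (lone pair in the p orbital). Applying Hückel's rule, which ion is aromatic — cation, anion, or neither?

Once that carbon is sp², every ring atom has a p orbital and both ions are fully conjugated.
Cation: 5 × 2 + 0 = 10 π electrons → 4(2)+2, aromatic.
Anion: 5 × 2 + 2 = 12 π electrons → 4(3), antiaromatic.

The cation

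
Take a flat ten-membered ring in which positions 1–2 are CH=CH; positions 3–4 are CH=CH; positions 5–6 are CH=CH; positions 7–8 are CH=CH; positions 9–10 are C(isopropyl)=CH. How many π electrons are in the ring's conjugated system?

10

Check conjugation: the double-bond atoms are sp², each contributing one p electron — every position has a p orbital, so the cyclic π system is continuous.
Tallying contributions gives 5 × 2 = 10 from the 5 double-bond units.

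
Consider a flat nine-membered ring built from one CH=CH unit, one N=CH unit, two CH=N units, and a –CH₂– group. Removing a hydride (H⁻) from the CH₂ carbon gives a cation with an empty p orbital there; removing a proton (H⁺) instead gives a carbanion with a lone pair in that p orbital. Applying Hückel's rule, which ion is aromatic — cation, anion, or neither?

In either ion the ring is fully conjugated: every atom, including the new sp² carbon, supplies a p orbital.
Cation: 4 × 2 + 0 = 8 π electrons → 4(2), antiaromatic.
Anion: 4 × 2 + 2 = 10 π electrons → 4(2)+2, aromatic.

The anion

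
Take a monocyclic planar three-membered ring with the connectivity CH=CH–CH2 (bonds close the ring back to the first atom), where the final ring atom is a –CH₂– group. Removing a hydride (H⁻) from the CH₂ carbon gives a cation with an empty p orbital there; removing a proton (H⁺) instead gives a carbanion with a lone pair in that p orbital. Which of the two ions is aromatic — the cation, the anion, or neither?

In both ions every ring atom is sp² and contributes a p orbital, so both rings are fully conjugated.
Cation: 1 × 2 + 0 = 2 π electrons → 4(0)+2, aromatic.
Anion: 1 × 2 + 2 = 4 π electrons → 4(1), antiaromatic.

The cation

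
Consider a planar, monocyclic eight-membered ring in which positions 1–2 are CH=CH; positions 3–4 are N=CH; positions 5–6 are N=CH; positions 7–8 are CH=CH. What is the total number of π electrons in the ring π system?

The p orbitals form a continuous loop: each doubly-bonded ring atom is sp² with one p-orbital electron; the doubly-bonded nitrogens are pyridine-type — their lone pairs lie in the ring plane, leaving one electron in the p orbital. The ring is fully conjugated.
Counting π electrons: 4 × 2 = 8 from the 4 double-bond units.

8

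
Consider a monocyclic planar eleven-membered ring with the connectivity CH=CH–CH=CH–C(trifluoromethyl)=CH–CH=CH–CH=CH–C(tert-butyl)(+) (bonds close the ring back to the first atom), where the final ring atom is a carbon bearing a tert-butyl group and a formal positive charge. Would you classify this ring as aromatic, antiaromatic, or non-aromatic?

All ring atoms are sp² and supply a p orbital to the ring (the double-bond atoms are sp², each contributing one p electron; the carbocation has an empty p orbital); the conjugation is uninterrupted.
Counting π electrons: 5 × 2 = 10 from the double-bond units + 0 from the C(tert-butyl)(+) atom = 10.
With 10 π electrons (n = 2), the Hückel 4n+2 condition holds.

Aromatic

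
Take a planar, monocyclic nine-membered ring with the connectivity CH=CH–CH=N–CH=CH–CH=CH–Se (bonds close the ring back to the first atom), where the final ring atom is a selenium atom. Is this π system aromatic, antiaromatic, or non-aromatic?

Aromatic

The p orbitals form a continuous loop: each doubly-bonded ring atom is sp² with one p-orbital electron; each =N– nitrogen is pyridine-type (lone pair in the sp² plane, one electron in the p orbital); the selenium donates one lone pair from its p orbital. The ring is fully conjugated.
Counting π electrons: 4 × 2 = 8 from the double-bond units + 2 from the Se atom = 10.
With 10 π electrons (n = 2), the Hückel 4n+2 condition holds.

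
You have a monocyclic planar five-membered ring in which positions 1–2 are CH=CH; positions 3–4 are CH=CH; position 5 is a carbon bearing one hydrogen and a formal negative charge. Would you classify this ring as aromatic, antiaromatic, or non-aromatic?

Check conjugation: every atom in a ring double bond is sp² and brings one electron to the p orbital; the carbanion's lone pair occupies the p orbital — every position has a p orbital, so the cyclic π system is continuous.
π-electron count: 2 × 2 = 4 from the double-bond units + 2 from the CH(-) atom = 6.
6 = 4(1) + 2, which satisfies Hückel's 4n+2 rule.
(The species described is the cyclopentadienyl anion.)

Aromatic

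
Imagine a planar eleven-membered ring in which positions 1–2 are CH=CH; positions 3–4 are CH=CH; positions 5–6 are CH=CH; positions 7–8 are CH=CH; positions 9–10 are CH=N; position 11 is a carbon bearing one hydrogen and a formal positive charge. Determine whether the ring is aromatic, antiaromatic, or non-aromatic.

All ring atoms are sp² and supply a p orbital to the ring (the double-bond atoms are sp², each contributing one p electron; the doubly-bonded nitrogens are pyridine-type — their lone pairs lie in the ring plane, leaving one electron in the p orbital; the carbocation has an empty p orbital); the conjugation is uninterrupted.
Counting π electrons: 5 × 2 = 10 from the double-bond units + 0 from the CH(+) atom = 10.
10 = 4(2) + 2, which satisfies Hückel's 4n+2 rule.

Aromatic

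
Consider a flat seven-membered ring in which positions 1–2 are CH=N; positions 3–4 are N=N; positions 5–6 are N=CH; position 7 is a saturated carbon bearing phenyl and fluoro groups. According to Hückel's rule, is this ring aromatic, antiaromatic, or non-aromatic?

Non-aromatic

The C(phenyl)(fluoro) position has four σ bonds — that saturated carbon is sp³ and has no p orbital in the ring π system — so the cyclic conjugation is interrupted.
Broken conjugation rules out both aromaticity and antiaromaticity.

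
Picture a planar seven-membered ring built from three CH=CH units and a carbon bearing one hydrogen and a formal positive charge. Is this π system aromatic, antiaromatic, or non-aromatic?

All ring atoms are sp² and supply a p orbital to the ring (every atom in a ring double bond is sp² and brings one electron to the p orbital; the carbocation has an empty p orbital); the conjugation is uninterrupted.
Counting π electrons: 3 × 2 = 6 from the double-bond units + 0 from the CH(+) atom = 6.
That gives a 4n+2 count (6, n = 1).
This is the tropylium cation.

Aromatic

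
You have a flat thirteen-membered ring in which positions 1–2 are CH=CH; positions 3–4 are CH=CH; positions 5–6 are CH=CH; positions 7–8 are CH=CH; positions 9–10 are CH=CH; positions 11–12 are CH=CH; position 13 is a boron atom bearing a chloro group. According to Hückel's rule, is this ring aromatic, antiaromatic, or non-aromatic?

All ring atoms are sp² and supply a p orbital to the ring (every atom in a ring double bond is sp² and brings one electron to the p orbital; the boron has an empty p orbital); the conjugation is uninterrupted.
Adding the contributions, 6 × 2 = 12 from the double-bond units + 0 from the B(chloro) atom = 12.
With 12 = 4·3 π electrons, Hückel's rule classifies the planar ring as antiaromatic.

Antiaromatic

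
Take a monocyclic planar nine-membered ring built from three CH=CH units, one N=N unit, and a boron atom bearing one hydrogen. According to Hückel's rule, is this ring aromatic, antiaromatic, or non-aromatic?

Antiaromatic

Check conjugation: the double-bond atoms are sp², each contributing one p electron; the doubly-bonded nitrogens are pyridine-type — their lone pairs lie in the ring plane, leaving one electron in the p orbital; the boron has an empty p orbital — every position has a p orbital, so the cyclic π system is continuous.
π-electron count: 4 × 2 = 8 from the double-bond units + 0 from the BH atom = 8.
A 4n π count (8, n = 2) in a planar conjugated ring means antiaromatic.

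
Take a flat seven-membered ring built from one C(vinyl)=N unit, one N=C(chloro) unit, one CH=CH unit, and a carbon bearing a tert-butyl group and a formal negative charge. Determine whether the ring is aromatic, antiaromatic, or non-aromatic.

All ring atoms are sp² and supply a p orbital to the ring (each doubly-bonded ring atom is sp² with one p-orbital electron; each sp² =N– keeps its lone pair in-plane and puts one electron into the π system; the carbanion's lone pair occupies the p orbital); the conjugation is uninterrupted.
Tallying contributions gives 3 × 2 = 6 from the double-bond units + 2 from the C(tert-butyl)(-) atom = 8.
A 4n π count (8, n = 2) in a planar conjugated ring means antiaromatic.

Antiaromatic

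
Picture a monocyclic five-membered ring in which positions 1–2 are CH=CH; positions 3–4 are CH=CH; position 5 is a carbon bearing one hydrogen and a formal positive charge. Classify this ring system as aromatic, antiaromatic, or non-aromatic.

Antiaromatic

All ring atoms are sp² and supply a p orbital to the ring (every atom in a ring double bond is sp² and brings one electron to the p orbital; the carbocation has an empty p orbital); the conjugation is uninterrupted.
Adding the contributions, 2 × 2 = 4 from the double-bond units + 0 from the CH(+) atom = 4.
A 4n π count (4, n = 1) in a planar conjugated ring means antiaromatic.
(This ring is the cyclopentadienyl cation.)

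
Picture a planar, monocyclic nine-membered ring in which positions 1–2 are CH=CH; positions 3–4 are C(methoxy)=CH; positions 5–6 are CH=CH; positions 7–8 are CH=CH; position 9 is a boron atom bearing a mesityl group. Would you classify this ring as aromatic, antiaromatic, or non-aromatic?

Antiaromatic

Every ring atom contributes a p orbital perpendicular to the ring (every atom in a ring double bond is sp² and brings one electron to the p orbital; the boron has an empty p orbital), so the π system is cyclic and fully conjugated.
Tallying contributions gives 4 × 2 = 8 from the double-bond units + 0 from the B(mesityl) atom = 8.
A 4n π count (8, n = 2) in a planar conjugated ring means antiaromatic.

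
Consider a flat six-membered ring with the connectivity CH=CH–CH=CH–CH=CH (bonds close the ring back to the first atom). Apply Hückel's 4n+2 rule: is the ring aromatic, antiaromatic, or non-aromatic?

The p orbitals form a continuous loop: every atom in a ring double bond is sp² and brings one electron to the p orbital. The ring is fully conjugated.
Tallying contributions gives 3 × 2 = 6 from the 3 double-bond units.
6 = 4(1) + 2, which satisfies Hückel's 4n+2 rule.

Aromatic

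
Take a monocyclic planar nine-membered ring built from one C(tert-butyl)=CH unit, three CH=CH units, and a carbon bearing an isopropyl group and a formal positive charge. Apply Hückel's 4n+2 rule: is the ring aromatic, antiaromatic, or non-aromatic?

Antiaromatic

All ring atoms are sp² and supply a p orbital to the ring (the double-bond atoms are sp², each contributing one p electron; the carbocation has an empty p orbital); the conjugation is uninterrupted.
Counting π electrons: 4 × 2 = 8 from the double-bond units + 0 from the C(isopropyl)(+) atom = 8.
A 4n π count (8, n = 2) in a planar conjugated ring means antiaromatic.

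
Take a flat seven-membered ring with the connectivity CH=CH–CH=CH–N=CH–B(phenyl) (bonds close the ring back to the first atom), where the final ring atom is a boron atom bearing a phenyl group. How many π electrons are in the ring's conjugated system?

6

The p orbitals form a continuous loop: each doubly-bonded ring atom is sp² with one p-orbital electron; the doubly-bonded nitrogens are pyridine-type — their lone pairs lie in the ring plane, leaving one electron in the p orbital; the boron has an empty p orbital. The ring is fully conjugated.
Counting π electrons: 3 × 2 = 6 from the double-bond units + 0 from the B(phenyl) atom = 6.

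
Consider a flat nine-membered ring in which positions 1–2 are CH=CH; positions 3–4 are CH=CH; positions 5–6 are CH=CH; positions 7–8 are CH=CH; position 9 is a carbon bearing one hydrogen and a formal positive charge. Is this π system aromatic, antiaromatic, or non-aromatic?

All ring atoms are sp² and supply a p orbital to the ring (every atom in a ring double bond is sp² and brings one electron to the p orbital; the carbocation has an empty p orbital); the conjugation is uninterrupted.
π-electron count: 4 × 2 = 8 from the double-bond units + 0 from the CH(+) atom = 8.
8 = 4(2); a planar, fully conjugated 4n system is antiaromatic.

Antiaromatic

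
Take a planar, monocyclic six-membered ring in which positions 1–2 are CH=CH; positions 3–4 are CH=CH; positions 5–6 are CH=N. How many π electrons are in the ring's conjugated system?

6

The p orbitals form a continuous loop: the double-bond atoms are sp², each contributing one p electron; the doubly-bonded nitrogens are pyridine-type — their lone pairs lie in the ring plane, leaving one electron in the p orbital. The ring is fully conjugated.
Counting π electrons: 3 × 2 = 6 from the 3 double-bond units.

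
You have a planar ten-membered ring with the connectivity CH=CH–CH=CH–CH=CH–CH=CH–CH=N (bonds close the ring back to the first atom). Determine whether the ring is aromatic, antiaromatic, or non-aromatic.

Check conjugation: every atom in a ring double bond is sp² and brings one electron to the p orbital; the doubly-bonded nitrogens are pyridine-type — their lone pairs lie in the ring plane, leaving one electron in the p orbital — every position has a p orbital, so the cyclic π system is continuous.
Tallying contributions gives 5 × 2 = 10 from the 5 double-bond units.
That gives a 4n+2 count (10, n = 2).

Aromatic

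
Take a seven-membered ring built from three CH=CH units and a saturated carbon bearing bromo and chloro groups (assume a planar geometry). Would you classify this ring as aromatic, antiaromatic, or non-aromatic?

The C(bromo)(chloro) carbon is saturated: that saturated carbon is sp³ and has no p orbital in the ring π system. Conjugation is not continuous around the ring.
Without a continuous loop of overlapping p orbitals the Hückel electron count never comes into play.

Non-aromatic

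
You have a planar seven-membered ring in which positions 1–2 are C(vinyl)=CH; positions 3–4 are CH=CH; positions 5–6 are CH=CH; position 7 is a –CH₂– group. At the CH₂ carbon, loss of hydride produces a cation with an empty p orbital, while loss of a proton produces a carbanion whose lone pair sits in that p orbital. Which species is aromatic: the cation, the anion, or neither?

The cation

In both ions every ring atom is sp² and contributes a p orbital, so both rings are fully conjugated.
Cation: 3 × 2 + 0 = 6 π electrons → 4(1)+2, aromatic.
Anion: 3 × 2 + 2 = 8 π electrons → 4(2), antiaromatic.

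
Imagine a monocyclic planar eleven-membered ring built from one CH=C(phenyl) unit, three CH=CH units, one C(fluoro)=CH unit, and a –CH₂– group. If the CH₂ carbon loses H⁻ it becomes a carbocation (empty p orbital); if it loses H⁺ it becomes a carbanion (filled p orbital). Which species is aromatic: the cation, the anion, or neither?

Both ions have a continuous loop of p orbitals — each ring atom is sp².
Cation: 5 × 2 + 0 = 10 π electrons → 4(2)+2, aromatic.
Anion: 5 × 2 + 2 = 12 π electrons → 4(3), antiaromatic.

The cation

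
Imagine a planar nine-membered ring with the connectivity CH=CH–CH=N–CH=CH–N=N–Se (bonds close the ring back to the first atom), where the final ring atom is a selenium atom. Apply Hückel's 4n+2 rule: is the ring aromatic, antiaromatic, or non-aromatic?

Check conjugation: each doubly-bonded ring atom is sp² with one p-orbital electron; each sp² =N– keeps its lone pair in-plane and puts one electron into the π system; the selenium donates one lone pair from its p orbital — every position has a p orbital, so the cyclic π system is continuous.
Counting π electrons: 4 × 2 = 8 from the double-bond units + 2 from the Se atom = 10.
Since 10 = 4·2 + 2, the ring meets the 4n+2 criterion.

Aromatic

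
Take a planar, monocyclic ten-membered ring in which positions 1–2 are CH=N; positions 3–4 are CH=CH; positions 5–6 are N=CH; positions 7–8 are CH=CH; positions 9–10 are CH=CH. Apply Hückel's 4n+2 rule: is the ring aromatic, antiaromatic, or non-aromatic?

Aromatic

Every ring atom contributes a p orbital perpendicular to the ring (each doubly-bonded ring atom is sp² with one p-orbital electron; each =N– nitrogen is pyridine-type (lone pair in the sp² plane, one electron in the p orbital)), so the π system is cyclic and fully conjugated.
Tallying contributions gives 5 × 2 = 10 from the 5 double-bond units.
Since 10 = 4·2 + 2, the ring meets the 4n+2 criterion.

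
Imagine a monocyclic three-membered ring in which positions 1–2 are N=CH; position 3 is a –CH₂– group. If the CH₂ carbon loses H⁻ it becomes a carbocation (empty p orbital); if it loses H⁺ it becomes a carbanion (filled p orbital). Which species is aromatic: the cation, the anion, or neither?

The cation

In both ions every ring atom is sp² and contributes a p orbital, so both rings are fully conjugated.
Cation: 1 × 2 + 0 = 2 π electrons → 4(0)+2, aromatic.
Anion: 1 × 2 + 2 = 4 π electrons → 4(1), antiaromatic.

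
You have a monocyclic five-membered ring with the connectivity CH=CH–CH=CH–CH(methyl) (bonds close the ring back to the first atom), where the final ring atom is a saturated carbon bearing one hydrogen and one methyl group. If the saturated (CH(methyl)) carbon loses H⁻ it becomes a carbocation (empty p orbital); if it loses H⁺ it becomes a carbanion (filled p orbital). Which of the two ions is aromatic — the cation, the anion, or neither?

The anion

Both ions have a continuous loop of p orbitals — each ring atom is sp².
Cation: 2 × 2 + 0 = 4 π electrons → 4(1), antiaromatic.
Anion: 2 × 2 + 2 = 6 π electrons → 4(1)+2, aromatic.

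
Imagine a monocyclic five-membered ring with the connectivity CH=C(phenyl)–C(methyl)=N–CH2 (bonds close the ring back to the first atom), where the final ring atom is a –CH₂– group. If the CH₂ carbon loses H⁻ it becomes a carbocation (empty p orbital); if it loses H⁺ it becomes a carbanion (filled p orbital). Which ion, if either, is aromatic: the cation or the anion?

The anion

In either ion the ring is fully conjugated: every atom, including the new sp² carbon, supplies a p orbital.
Cation: 2 × 2 + 0 = 4 π electrons → 4(1), antiaromatic.
Anion: 2 × 2 + 2 = 6 π electrons → 4(1)+2, aromatic.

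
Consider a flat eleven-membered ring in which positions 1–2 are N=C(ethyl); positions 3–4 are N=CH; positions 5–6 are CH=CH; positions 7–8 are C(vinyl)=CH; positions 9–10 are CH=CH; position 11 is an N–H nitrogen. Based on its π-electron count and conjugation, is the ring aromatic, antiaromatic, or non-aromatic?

Antiaromatic

Check conjugation: the double-bond atoms are sp², each contributing one p electron; the doubly-bonded nitrogens are pyridine-type — their lone pairs lie in the ring plane, leaving one electron in the p orbital; the pyrrole-type nitrogen donates its lone pair from the p orbital — every position has a p orbital, so the cyclic π system is continuous.
Adding the contributions, 5 × 2 = 10 from the double-bond units + 2 from the NH atom = 12.
12 is a 4n count (n = 3), so the planar conjugated ring is antiaromatic.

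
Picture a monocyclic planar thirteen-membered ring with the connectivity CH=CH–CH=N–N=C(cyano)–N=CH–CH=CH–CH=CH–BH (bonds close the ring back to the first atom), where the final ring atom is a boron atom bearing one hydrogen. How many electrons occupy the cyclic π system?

All ring atoms are sp² and supply a p orbital to the ring (every atom in a ring double bond is sp² and brings one electron to the p orbital; the doubly-bonded nitrogens are pyridine-type — their lone pairs lie in the ring plane, leaving one electron in the p orbital; the boron has an empty p orbital); the conjugation is uninterrupted.
Adding the contributions, 6 × 2 = 12 from the double-bond units + 0 from the BH atom = 12.

12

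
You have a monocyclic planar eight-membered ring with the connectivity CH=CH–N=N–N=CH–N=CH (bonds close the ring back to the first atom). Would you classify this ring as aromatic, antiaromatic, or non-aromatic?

Antiaromatic

Check conjugation: the double-bond atoms are sp², each contributing one p electron; the doubly-bonded nitrogens are pyridine-type — their lone pairs lie in the ring plane, leaving one electron in the p orbital — every position has a p orbital, so the cyclic π system is continuous.
Tallying contributions gives 4 × 2 = 8 from the 4 double-bond units.
8 is a 4n count (n = 2), so the planar conjugated ring is antiaromatic.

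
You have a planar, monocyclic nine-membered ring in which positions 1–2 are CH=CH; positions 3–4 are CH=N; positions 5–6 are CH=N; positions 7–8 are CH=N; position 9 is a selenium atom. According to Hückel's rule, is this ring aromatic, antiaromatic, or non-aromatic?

Aromatic

Check conjugation: every atom in a ring double bond is sp² and brings one electron to the p orbital; the doubly-bonded nitrogens are pyridine-type — their lone pairs lie in the ring plane, leaving one electron in the p orbital; the selenium donates one lone pair from its p orbital — every position has a p orbital, so the cyclic π system is continuous.
Adding the contributions, 4 × 2 = 8 from the double-bond units + 2 from the Se atom = 10.
With 10 π electrons (n = 2), the Hückel 4n+2 condition holds.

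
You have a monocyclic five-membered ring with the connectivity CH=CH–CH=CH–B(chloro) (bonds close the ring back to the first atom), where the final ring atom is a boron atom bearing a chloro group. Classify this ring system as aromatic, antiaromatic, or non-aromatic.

All ring atoms are sp² and supply a p orbital to the ring (every atom in a ring double bond is sp² and brings one electron to the p orbital; the boron has an empty p orbital); the conjugation is uninterrupted.
Tallying contributions gives 2 × 2 = 4 from the double-bond units + 0 from the B(chloro) atom = 4.
With 4 = 4·1 π electrons, Hückel's rule classifies the planar ring as antiaromatic.

Antiaromatic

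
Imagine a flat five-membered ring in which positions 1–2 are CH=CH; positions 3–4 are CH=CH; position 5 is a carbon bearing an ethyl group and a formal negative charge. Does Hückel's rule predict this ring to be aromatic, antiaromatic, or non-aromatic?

Every ring atom contributes a p orbital perpendicular to the ring (the double-bond atoms are sp², each contributing one p electron; the carbanion's lone pair occupies the p orbital), so the π system is cyclic and fully conjugated.
Adding the contributions, 2 × 2 = 4 from the double-bond units + 2 from the C(ethyl)(-) atom = 6.
With 6 π electrons (n = 1), the Hückel 4n+2 condition holds.

Aromatic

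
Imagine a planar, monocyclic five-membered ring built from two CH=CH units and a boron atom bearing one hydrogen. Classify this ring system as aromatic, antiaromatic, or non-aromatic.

Antiaromatic

The p orbitals form a continuous loop: every atom in a ring double bond is sp² and brings one electron to the p orbital; the boron has an empty p orbital. The ring is fully conjugated.
π-electron count: 2 × 2 = 4 from the double-bond units + 0 from the BH atom = 4.
4 is a 4n count (n = 1), so the planar conjugated ring is antiaromatic.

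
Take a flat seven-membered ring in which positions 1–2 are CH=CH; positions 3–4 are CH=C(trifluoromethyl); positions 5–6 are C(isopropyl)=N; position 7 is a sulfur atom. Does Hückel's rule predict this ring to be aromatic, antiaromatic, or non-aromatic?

Check conjugation: every atom in a ring double bond is sp² and brings one electron to the p orbital; each =N– nitrogen is pyridine-type (lone pair in the sp² plane, one electron in the p orbital); the sulfur donates one lone pair from its p orbital — every position has a p orbital, so the cyclic π system is continuous.
π-electron count: 3 × 2 = 6 from the double-bond units + 2 from the S atom = 8.
A 4n π count (8, n = 2) in a planar conjugated ring means antiaromatic.

Antiaromatic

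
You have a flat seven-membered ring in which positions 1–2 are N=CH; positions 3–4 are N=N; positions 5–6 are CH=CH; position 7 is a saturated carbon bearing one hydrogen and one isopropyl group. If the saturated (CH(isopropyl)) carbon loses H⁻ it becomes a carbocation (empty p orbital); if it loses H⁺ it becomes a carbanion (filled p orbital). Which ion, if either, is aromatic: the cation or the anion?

The cation

Both ions have a continuous loop of p orbitals — each ring atom is sp².
Cation: 3 × 2 + 0 = 6 π electrons → 4(1)+2, aromatic.
Anion: 3 × 2 + 2 = 8 π electrons → 4(2), antiaromatic.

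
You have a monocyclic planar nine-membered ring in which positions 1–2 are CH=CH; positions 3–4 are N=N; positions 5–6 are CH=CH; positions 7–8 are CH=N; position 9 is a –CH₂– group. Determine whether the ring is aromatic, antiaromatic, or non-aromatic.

Non-aromatic

The CH2 position has four σ bonds — the tetrahedral CH₂ carbon is sp³ and has no p orbital in the ring π system — so the cyclic conjugation is interrupted.
Without a continuous loop of overlapping p orbitals the Hückel electron count never comes into play.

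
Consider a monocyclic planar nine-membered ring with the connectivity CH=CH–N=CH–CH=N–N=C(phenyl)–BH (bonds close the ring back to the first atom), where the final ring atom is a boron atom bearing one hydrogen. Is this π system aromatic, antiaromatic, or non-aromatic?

Antiaromatic

Check conjugation: the double-bond atoms are sp², each contributing one p electron; each =N– nitrogen is pyridine-type (lone pair in the sp² plane, one electron in the p orbital); the boron has an empty p orbital — every position has a p orbital, so the cyclic π system is continuous.
Adding the contributions, 4 × 2 = 8 from the double-bond units + 0 from the BH atom = 8.
A 4n π count (8, n = 2) in a planar conjugated ring means antiaromatic.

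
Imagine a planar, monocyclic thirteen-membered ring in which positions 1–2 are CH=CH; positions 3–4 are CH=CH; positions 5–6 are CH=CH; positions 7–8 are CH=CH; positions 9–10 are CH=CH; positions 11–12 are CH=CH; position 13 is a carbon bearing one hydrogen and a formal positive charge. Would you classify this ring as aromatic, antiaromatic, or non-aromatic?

Antiaromatic

Every ring atom contributes a p orbital perpendicular to the ring (every atom in a ring double bond is sp² and brings one electron to the p orbital; the carbocation has an empty p orbital), so the π system is cyclic and fully conjugated.
Counting π electrons: 6 × 2 = 12 from the double-bond units + 0 from the CH(+) atom = 12.
A 4n π count (12, n = 3) in a planar conjugated ring means antiaromatic.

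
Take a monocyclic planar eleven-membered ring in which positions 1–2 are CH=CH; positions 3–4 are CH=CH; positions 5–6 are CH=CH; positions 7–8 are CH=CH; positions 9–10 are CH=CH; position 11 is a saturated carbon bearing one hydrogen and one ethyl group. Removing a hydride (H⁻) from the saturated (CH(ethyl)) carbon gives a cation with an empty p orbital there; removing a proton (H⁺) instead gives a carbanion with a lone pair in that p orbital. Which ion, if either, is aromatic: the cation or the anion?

In both ions every ring atom is sp² and contributes a p orbital, so both rings are fully conjugated.
Cation: 5 × 2 + 0 = 10 π electrons → 4(2)+2, aromatic.
Anion: 5 × 2 + 2 = 12 π electrons → 4(3), antiaromatic.

The cation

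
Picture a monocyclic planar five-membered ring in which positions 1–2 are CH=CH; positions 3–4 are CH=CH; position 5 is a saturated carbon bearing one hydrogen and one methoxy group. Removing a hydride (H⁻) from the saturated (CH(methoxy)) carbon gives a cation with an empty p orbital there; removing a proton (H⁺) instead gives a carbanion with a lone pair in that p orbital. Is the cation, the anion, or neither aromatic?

The anion

Both ions have a continuous loop of p orbitals — each ring atom is sp².
Cation: 2 × 2 + 0 = 4 π electrons → 4(1), antiaromatic.
Anion: 2 × 2 + 2 = 6 π electrons → 4(1)+2, aromatic.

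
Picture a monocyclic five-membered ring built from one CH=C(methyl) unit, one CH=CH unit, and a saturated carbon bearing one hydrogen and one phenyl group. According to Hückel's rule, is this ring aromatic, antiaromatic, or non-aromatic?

Non-aromatic

Because that saturated carbon is sp³ and has no p orbital in the ring π system at the CH(phenyl) position, the π system cannot extend all the way around the ring.
Broken conjugation rules out both aromaticity and antiaromaticity.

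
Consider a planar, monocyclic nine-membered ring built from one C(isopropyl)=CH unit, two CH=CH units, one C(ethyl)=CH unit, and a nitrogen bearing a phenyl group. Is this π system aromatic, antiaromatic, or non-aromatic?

Every ring atom contributes a p orbital perpendicular to the ring (the double-bond atoms are sp², each contributing one p electron; the pyrrole-type nitrogen donates its lone pair from the p orbital), so the π system is cyclic and fully conjugated.
Adding the contributions, 4 × 2 = 8 from the double-bond units + 2 from the N(phenyl) atom = 10.
Since 10 = 4·2 + 2, the ring meets the 4n+2 criterion.

Aromatic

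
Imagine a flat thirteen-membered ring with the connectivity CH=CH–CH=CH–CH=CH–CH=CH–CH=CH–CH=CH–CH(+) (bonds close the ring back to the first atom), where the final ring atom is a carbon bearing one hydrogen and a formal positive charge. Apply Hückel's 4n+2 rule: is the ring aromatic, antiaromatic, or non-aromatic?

Every ring atom contributes a p orbital perpendicular to the ring (each doubly-bonded ring atom is sp² with one p-orbital electron; the carbocation has an empty p orbital), so the π system is cyclic and fully conjugated.
π-electron count: 6 × 2 = 12 from the double-bond units + 0 from the CH(+) atom = 12.
12 is a 4n count (n = 3), so the planar conjugated ring is antiaromatic.

Antiaromatic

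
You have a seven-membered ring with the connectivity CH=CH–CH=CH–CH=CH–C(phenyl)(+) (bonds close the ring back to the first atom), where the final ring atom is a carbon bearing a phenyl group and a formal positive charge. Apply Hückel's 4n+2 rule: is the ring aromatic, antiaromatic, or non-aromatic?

The p orbitals form a continuous loop: every atom in a ring double bond is sp² and brings one electron to the p orbital; the carbocation has an empty p orbital. The ring is fully conjugated.
π-electron count: 3 × 2 = 6 from the double-bond units + 0 from the C(phenyl)(+) atom = 6.
That gives a 4n+2 count (6, n = 1).

Aromatic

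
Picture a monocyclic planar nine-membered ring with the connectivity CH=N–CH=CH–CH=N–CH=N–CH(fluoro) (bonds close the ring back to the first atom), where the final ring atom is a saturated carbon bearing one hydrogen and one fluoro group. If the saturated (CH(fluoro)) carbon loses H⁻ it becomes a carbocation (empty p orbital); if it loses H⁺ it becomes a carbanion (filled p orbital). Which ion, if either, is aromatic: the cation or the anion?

Once that carbon is sp², every ring atom has a p orbital and both ions are fully conjugated.
Cation: 4 × 2 + 0 = 8 π electrons → 4(2), antiaromatic.
Anion: 4 × 2 + 2 = 10 π electrons → 4(2)+2, aromatic.

The anion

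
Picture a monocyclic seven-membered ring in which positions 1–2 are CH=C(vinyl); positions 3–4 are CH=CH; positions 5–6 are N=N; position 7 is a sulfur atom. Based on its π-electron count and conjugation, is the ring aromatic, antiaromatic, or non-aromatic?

Check conjugation: every atom in a ring double bond is sp² and brings one electron to the p orbital; each =N– nitrogen is pyridine-type (lone pair in the sp² plane, one electron in the p orbital); the sulfur donates one lone pair from its p orbital — every position has a p orbital, so the cyclic π system is continuous.
Tallying contributions gives 3 × 2 = 6 from the double-bond units + 2 from the S atom = 8.
8 = 4(2); a planar, fully conjugated 4n system is antiaromatic.

Antiaromatic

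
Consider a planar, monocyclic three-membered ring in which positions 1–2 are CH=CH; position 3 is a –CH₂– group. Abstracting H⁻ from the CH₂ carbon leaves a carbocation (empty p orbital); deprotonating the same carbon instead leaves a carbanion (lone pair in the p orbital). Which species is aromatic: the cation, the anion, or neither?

In either ion the ring is fully conjugated: every atom, including the new sp² carbon, supplies a p orbital.
Cation: 1 × 2 + 0 = 2 π electrons → 4(0)+2, aromatic.
Anion: 1 × 2 + 2 = 4 π electrons → 4(1), antiaromatic.

The cation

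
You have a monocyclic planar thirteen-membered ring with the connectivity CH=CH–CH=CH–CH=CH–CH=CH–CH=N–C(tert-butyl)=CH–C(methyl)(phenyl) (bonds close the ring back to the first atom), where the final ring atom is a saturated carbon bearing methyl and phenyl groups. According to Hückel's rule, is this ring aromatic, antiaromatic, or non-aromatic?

Non-aromatic

The C(methyl)(phenyl) position has four σ bonds — that saturated carbon is sp³ and has no p orbital in the ring π system — so the cyclic conjugation is interrupted.
Hückel's rule only applies to fully conjugated rings, so this one is simply non-aromatic.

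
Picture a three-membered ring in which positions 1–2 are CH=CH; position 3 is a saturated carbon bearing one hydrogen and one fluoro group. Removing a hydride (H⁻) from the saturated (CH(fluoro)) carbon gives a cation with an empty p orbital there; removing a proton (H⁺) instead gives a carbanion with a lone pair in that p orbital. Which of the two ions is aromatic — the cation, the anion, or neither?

The cation

In both ions every ring atom is sp² and contributes a p orbital, so both rings are fully conjugated.
Cation: 1 × 2 + 0 = 2 π electrons → 4(0)+2, aromatic.
Anion: 1 × 2 + 2 = 4 π electrons → 4(1), antiaromatic.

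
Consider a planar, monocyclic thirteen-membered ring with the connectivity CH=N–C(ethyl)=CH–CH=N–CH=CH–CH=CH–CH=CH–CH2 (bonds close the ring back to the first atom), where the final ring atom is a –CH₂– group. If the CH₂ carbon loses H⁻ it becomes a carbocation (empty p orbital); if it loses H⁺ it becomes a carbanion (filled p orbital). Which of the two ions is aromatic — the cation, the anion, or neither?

Once that carbon is sp², every ring atom has a p orbital and both ions are fully conjugated.
Cation: 6 × 2 + 0 = 12 π electrons → 4(3), antiaromatic.
Anion: 6 × 2 + 2 = 14 π electrons → 4(3)+2, aromatic.

The anion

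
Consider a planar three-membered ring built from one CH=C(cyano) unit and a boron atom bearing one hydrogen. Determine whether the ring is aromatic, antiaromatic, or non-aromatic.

Aromatic

Check conjugation: every atom in a ring double bond is sp² and brings one electron to the p orbital; the boron has an empty p orbital — every position has a p orbital, so the cyclic π system is continuous.
π-electron count: 1 × 2 = 2 from the double-bond unit + 0 from the BH atom = 2.
2 = 4(0) + 2, which satisfies Hückel's 4n+2 rule.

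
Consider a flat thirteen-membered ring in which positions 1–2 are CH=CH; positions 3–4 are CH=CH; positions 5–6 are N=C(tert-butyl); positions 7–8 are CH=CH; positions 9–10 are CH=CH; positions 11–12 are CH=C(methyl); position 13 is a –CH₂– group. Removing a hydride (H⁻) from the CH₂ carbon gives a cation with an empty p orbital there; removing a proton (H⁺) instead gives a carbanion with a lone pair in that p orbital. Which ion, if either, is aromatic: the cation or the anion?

Both ions have a continuous loop of p orbitals — each ring atom is sp².
Cation: 6 × 2 + 0 = 12 π electrons → 4(3), antiaromatic.
Anion: 6 × 2 + 2 = 14 π electrons → 4(3)+2, aromatic.

The anion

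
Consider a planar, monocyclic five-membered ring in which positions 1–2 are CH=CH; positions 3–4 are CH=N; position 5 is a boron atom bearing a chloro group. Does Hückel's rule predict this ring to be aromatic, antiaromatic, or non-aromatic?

The p orbitals form a continuous loop: the double-bond atoms are sp², each contributing one p electron; each =N– nitrogen is pyridine-type (lone pair in the sp² plane, one electron in the p orbital); the boron has an empty p orbital. The ring is fully conjugated.
Adding the contributions, 2 × 2 = 4 from the double-bond units + 0 from the B(chloro) atom = 4.
With 4 = 4·1 π electrons, Hückel's rule classifies the planar ring as antiaromatic.

Antiaromatic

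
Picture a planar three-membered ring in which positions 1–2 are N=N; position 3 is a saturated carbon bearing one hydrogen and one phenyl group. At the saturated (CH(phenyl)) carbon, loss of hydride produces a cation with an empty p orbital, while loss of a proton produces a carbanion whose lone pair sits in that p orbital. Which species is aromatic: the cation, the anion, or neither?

In either ion the ring is fully conjugated: every atom, including the new sp² carbon, supplies a p orbital.
Cation: 1 × 2 + 0 = 2 π electrons → 4(0)+2, aromatic.
Anion: 1 × 2 + 2 = 4 π electrons → 4(1), antiaromatic.

The cation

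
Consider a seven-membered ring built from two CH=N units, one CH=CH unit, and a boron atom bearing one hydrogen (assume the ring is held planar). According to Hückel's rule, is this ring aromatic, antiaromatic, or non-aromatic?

Every ring atom contributes a p orbital perpendicular to the ring (every atom in a ring double bond is sp² and brings one electron to the p orbital; each sp² =N– keeps its lone pair in-plane and puts one electron into the π system; the boron has an empty p orbital), so the π system is cyclic and fully conjugated.
Adding the contributions, 3 × 2 = 6 from the double-bond units + 0 from the BH atom = 6.
That gives a 4n+2 count (6, n = 1).

Aromatic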